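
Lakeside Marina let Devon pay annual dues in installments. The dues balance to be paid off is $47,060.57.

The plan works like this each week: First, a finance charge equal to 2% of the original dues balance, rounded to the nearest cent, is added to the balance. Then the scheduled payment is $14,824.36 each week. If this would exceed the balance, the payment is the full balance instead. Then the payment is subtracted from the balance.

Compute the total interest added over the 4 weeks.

Week 1: $47,060.57 +$941.21 interest = $48,001.78; pay $14,824.36 → $33,177.42
Week 2: $33,177.42 +$941.21 interest = $34,118.63; pay $14,824.36 → $19,294.27
Week 3: $19,294.27 +$941.21 interest = $20,235.48; pay $14,824.36 → $5,411.12
Week 4: $5,411.12 +$941.21 interest = $6,352.33; pay $6,352.33 → $0.00
Total interest: $941.21 + $941.21 + $941.21 + $941.21 = $3,764.84

$3,764.84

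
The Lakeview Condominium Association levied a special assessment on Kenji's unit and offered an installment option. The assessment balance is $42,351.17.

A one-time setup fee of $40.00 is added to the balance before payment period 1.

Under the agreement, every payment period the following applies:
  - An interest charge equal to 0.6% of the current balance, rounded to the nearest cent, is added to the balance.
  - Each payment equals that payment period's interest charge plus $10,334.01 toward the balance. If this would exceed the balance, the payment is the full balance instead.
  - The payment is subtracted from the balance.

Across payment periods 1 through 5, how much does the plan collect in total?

Payment period 1: $42,391.17 +$254.35 interest = $42,645.52; pay $10,588.36 → $32,057.16
Payment period 2: $32,057.16 +$192.34 interest = $32,249.50; pay $10,526.35 → $21,723.15
Payment period 3: $21,723.15 +$130.34 interest = $21,853.49; pay $10,464.35 → $11,389.14
Payment period 4: $11,389.14 +$68.33 interest = $11,457.47; pay $10,402.34 → $1,055.13
Payment period 5: $1,055.13 +$6.33 interest = $1,061.46; pay $1,061.46 → $0.00
Total paid: $43,042.86

$43,042.86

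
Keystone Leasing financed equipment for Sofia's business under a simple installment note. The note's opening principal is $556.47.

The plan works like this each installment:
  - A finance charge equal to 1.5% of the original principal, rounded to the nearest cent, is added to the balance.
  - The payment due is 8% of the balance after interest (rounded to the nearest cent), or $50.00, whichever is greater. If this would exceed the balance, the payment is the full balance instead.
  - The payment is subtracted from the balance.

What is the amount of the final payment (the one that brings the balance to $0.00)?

$23.37

Installment 1: opening $556.47; interest $8.35 → $564.82; payment $50.00; balance $514.82
Installment 2: opening $514.82; interest $8.35 → $523.17; payment $50.00; balance $473.17
Installment 3: opening $473.17; interest $8.35 → $481.52; payment $50.00; balance $431.52
Installment 4: opening $431.52; interest $8.35 → $439.87; payment $50.00; balance $389.87
Installment 5: opening $389.87; interest $8.35 → $398.22; payment $50.00; balance $348.22
Installment 6: opening $348.22; interest $8.35 → $356.57; payment $50.00; balance $306.57
Installment 7: opening $306.57; interest $8.35 → $314.92; payment $50.00; balance $264.92
Installment 8: opening $264.92; interest $8.35 → $273.27; payment $50.00; balance $223.27
Installment 9: opening $223.27; interest $8.35 → $231.62; payment $50.00; balance $181.62
Installment 10: opening $181.62; interest $8.35 → $189.97; payment $50.00; balance $139.97
Installment 11: opening $139.97; interest $8.35 → $148.32; payment $50.00; balance $98.32
Installment 12: opening $98.32; interest $8.35 → $106.67; payment $50.00; balance $56.67
Installment 13: opening $56.67; interest $8.35 → $65.02; payment $50.00; balance $15.02
Installment 14: opening $15.02; interest $8.35 → $23.37; payment $23.37; balance $0.00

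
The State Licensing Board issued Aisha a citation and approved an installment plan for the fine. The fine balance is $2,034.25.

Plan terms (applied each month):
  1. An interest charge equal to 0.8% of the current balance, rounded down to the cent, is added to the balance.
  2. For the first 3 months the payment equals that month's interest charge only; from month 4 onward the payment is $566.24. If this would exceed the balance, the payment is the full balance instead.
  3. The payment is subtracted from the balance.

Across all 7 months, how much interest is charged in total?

Month 1: opening $2,034.25; interest $16.27 → $2,050.52; payment $16.27; balance $2,034.25
Month 2: opening $2,034.25; interest $16.27 → $2,050.52; payment $16.27; balance $2,034.25
Month 3: opening $2,034.25; interest $16.27 → $2,050.52; payment $16.27; balance $2,034.25
Month 4: opening $2,034.25; interest $16.27 → $2,050.52; payment $566.24; balance $1,484.28
Month 5: opening $1,484.28; interest $11.87 → $1,496.15; payment $566.24; balance $929.91
Month 6: opening $929.91; interest $7.43 → $937.34; payment $566.24; balance $371.10
Month 7: opening $371.10; interest $2.96 → $374.06; payment $374.06; balance $0.00
Total interest: $16.27 + $16.27 + $16.27 + $16.27 + $11.87 + $7.43 + $2.96 = $87.34

$87.34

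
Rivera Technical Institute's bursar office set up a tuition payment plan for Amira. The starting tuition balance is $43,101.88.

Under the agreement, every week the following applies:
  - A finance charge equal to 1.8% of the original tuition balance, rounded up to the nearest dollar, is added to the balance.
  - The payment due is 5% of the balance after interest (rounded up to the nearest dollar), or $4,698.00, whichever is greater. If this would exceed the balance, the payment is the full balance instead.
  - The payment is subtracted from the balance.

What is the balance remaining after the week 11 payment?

$0.00

Week 1: $43,101.88 +$776.00 interest = $43,877.88; pay $4,698.00 → $39,179.88
Week 2: $39,179.88 +$776.00 interest = $39,955.88; pay $4,698.00 → $35,257.88
Week 3: $35,257.88 +$776.00 interest = $36,033.88; pay $4,698.00 → $31,335.88
Week 4: $31,335.88 +$776.00 interest = $32,111.88; pay $4,698.00 → $27,413.88
Week 5: $27,413.88 +$776.00 interest = $28,189.88; pay $4,698.00 → $23,491.88
Week 6: $23,491.88 +$776.00 interest = $24,267.88; pay $4,698.00 → $19,569.88
Week 7: $19,569.88 +$776.00 interest = $20,345.88; pay $4,698.00 → $15,647.88
Week 8: $15,647.88 +$776.00 interest = $16,423.88; pay $4,698.00 → $11,725.88
Week 9: $11,725.88 +$776.00 interest = $12,501.88; pay $4,698.00 → $7,803.88
Week 10: $7,803.88 +$776.00 interest = $8,579.88; pay $4,698.00 → $3,881.88
Week 11: $3,881.88 +$776.00 interest = $4,657.88; pay $4,657.88 → $0.00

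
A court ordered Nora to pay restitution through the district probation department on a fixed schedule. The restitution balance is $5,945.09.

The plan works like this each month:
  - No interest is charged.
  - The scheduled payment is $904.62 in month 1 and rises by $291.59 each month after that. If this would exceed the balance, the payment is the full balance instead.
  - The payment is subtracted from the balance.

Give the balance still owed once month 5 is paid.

$0.00

# | Opening | Payment | End bal
1 | $5,945.09 | $904.62 | $5,040.47
2 | $5,040.47 | $1,196.21 | $3,844.26
3 | $3,844.26 | $1,487.80 | $2,356.46
4 | $2,356.46 | $1,779.39 | $577.07
5 | $577.07 | $577.07 | $0.00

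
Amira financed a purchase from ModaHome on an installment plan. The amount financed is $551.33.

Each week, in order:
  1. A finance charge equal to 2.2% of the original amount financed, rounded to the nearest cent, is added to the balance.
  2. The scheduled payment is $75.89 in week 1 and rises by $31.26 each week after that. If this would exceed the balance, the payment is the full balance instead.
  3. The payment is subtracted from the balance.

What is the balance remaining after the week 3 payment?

Week 1: $551.33 +$12.13 interest = $563.46; pay $75.89 → $487.57
Week 2: $487.57 +$12.13 interest = $499.70; pay $107.15 → $392.55
Week 3: $392.55 +$12.13 interest = $404.68; pay $138.41 → $266.27

$266.27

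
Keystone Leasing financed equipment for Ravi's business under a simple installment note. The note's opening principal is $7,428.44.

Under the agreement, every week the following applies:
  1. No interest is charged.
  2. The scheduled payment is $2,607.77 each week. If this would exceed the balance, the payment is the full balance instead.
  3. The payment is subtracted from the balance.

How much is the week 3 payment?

$2,212.90

Week 1: opening $7,428.44; payment $2,607.77; balance $4,820.67
Week 2: opening $4,820.67; payment $2,607.77; balance $2,212.90
Week 3: opening $2,212.90; payment $2,212.90; balance $0.00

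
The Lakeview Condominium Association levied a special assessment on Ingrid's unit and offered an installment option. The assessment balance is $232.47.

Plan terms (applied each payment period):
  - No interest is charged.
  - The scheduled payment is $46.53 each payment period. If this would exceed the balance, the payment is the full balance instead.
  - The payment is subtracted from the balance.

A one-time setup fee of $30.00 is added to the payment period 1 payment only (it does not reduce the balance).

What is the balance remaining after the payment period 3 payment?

$92.88

Payment period 1: $232.47 − $46.53 (+ $30.00 fee) → $185.94
Payment period 2: $185.94 − $46.53 → $139.41
Payment period 3: $139.41 − $46.53 → $92.88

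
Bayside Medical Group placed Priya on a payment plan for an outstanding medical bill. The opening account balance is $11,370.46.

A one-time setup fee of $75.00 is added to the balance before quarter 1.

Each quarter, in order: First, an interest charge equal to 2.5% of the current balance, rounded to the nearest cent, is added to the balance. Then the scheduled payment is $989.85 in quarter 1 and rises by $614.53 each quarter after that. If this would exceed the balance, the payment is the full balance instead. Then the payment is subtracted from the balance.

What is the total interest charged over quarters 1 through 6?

$1,130.88

# | Opening | Interest | Payment | End bal
1 | $11,445.46 | $286.14 | $989.85 | $10,741.75
2 | $10,741.75 | $268.54 | $1,604.38 | $9,405.91
3 | $9,405.91 | $235.15 | $2,218.91 | $7,422.15
4 | $7,422.15 | $185.55 | $2,833.44 | $4,774.26
5 | $4,774.26 | $119.36 | $3,447.97 | $1,445.65
6 | $1,445.65 | $36.14 | $1,481.79 | $0.00
Total interest: $286.14 + $268.54 + $235.15 + $185.55 + $119.36 + $36.14 = $1,130.88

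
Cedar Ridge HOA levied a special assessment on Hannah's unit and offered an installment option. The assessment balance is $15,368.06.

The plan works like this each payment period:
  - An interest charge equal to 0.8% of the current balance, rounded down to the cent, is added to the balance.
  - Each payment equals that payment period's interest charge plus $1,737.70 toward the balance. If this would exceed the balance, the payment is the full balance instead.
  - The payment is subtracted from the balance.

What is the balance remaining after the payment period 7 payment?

$3,204.16

Payment period 1: $15,368.06 +$122.94 interest = $15,491.00; pay $1,860.64 → $13,630.36
Payment period 2: $13,630.36 +$109.04 interest = $13,739.40; pay $1,846.74 → $11,892.66
Payment period 3: $11,892.66 +$95.14 interest = $11,987.80; pay $1,832.84 → $10,154.96
Payment period 4: $10,154.96 +$81.23 interest = $10,236.19; pay $1,818.93 → $8,417.26
Payment period 5: $8,417.26 +$67.33 interest = $8,484.59; pay $1,805.03 → $6,679.56
Payment period 6: $6,679.56 +$53.43 interest = $6,732.99; pay $1,791.13 → $4,941.86
Payment period 7: $4,941.86 +$39.53 interest = $4,981.39; pay $1,777.23 → $3,204.16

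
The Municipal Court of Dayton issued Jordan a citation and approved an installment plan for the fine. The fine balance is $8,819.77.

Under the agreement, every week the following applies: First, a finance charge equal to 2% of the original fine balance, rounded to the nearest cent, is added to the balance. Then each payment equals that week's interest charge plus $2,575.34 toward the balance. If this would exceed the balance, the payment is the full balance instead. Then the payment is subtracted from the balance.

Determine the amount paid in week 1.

$2,751.74

# | Opening | Interest | Payment | End bal
1 | $8,819.77 | $176.40 | $2,751.74 | $6,244.43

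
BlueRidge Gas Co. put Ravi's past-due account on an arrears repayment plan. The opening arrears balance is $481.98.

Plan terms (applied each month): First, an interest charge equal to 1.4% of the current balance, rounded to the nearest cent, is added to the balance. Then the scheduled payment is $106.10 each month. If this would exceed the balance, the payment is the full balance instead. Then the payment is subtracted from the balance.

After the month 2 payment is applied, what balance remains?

$281.89

Month 1: $481.98 +$6.75 interest = $488.73; pay $106.10 → $382.63
Month 2: $382.63 +$5.36 interest = $387.99; pay $106.10 → $281.89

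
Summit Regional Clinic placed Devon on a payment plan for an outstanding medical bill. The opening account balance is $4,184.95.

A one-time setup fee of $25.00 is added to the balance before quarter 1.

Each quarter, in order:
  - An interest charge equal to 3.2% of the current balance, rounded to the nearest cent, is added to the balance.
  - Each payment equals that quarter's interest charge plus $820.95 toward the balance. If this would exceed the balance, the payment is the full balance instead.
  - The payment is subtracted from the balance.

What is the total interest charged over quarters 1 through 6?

$414.27

Quarter 1: opening $4,209.95; interest $134.72 → $4,344.67; payment $955.67; balance $3,389.00
Quarter 2: opening $3,389.00; interest $108.45 → $3,497.45; payment $929.40; balance $2,568.05
Quarter 3: opening $2,568.05; interest $82.18 → $2,650.23; payment $903.13; balance $1,747.10
Quarter 4: opening $1,747.10; interest $55.91 → $1,803.01; payment $876.86; balance $926.15
Quarter 5: opening $926.15; interest $29.64 → $955.79; payment $850.59; balance $105.20
Quarter 6: opening $105.20; interest $3.37 → $108.57; payment $108.57; balance $0.00
Total interest: $134.72 + $108.45 + $82.18 + $55.91 + $29.64 + $3.37 = $414.27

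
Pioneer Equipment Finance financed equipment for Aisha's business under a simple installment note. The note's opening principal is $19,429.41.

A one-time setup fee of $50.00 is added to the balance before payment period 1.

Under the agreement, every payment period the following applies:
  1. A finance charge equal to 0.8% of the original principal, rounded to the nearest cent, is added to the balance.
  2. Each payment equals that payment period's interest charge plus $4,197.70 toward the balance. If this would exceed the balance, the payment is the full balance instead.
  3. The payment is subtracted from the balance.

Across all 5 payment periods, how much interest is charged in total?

$777.20

Payment period 1: opening $19,479.41; interest $155.44 → $19,634.85; payment $4,353.14; balance $15,281.71
Payment period 2: opening $15,281.71; interest $155.44 → $15,437.15; payment $4,353.14; balance $11,084.01
Payment period 3: opening $11,084.01; interest $155.44 → $11,239.45; payment $4,353.14; balance $6,886.31
Payment period 4: opening $6,886.31; interest $155.44 → $7,041.75; payment $4,353.14; balance $2,688.61
Payment period 5: opening $2,688.61; interest $155.44 → $2,844.05; payment $2,844.05; balance $0.00
Total interest: $155.44 + $155.44 + $155.44 + $155.44 + $155.44 = $777.20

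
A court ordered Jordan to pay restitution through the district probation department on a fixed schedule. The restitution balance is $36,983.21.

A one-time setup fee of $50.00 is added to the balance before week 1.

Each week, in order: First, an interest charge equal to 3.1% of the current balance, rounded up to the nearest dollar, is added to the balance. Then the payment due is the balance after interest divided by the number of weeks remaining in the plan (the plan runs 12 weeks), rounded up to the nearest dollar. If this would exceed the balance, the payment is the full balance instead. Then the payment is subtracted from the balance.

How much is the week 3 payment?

$3,383.00

# | Opening | Interest | Payment | End bal
1 | $37,033.21 | $1,149.00 | $3,182.00 | $35,000.21
2 | $35,000.21 | $1,086.00 | $3,281.00 | $32,805.21
3 | $32,805.21 | $1,017.00 | $3,383.00 | $30,439.21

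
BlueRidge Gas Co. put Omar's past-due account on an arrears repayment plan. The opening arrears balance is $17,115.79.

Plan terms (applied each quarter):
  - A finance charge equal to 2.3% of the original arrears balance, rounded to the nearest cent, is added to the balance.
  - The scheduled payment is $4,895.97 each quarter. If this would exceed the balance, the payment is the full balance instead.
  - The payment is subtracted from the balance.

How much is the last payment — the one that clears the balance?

Quarter 1: $17,115.79 +$393.66 interest = $17,509.45; pay $4,895.97 → $12,613.48
Quarter 2: $12,613.48 +$393.66 interest = $13,007.14; pay $4,895.97 → $8,111.17
Quarter 3: $8,111.17 +$393.66 interest = $8,504.83; pay $4,895.97 → $3,608.86
Quarter 4: $3,608.86 +$393.66 interest = $4,002.52; pay $4,002.52 → $0.00

$4,002.52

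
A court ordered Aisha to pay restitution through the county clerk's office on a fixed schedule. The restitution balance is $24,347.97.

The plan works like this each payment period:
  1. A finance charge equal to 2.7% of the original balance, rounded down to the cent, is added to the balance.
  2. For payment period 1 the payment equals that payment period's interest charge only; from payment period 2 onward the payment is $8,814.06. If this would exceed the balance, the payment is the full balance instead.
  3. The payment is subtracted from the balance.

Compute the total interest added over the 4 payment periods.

Payment period 1: $24,347.97 +$657.39 interest = $25,005.36; pay $657.39 → $24,347.97
Payment period 2: $24,347.97 +$657.39 interest = $25,005.36; pay $8,814.06 → $16,191.30
Payment period 3: $16,191.30 +$657.39 interest = $16,848.69; pay $8,814.06 → $8,034.63
Payment period 4: $8,034.63 +$657.39 interest = $8,692.02; pay $8,692.02 → $0.00
Total interest: $657.39 + $657.39 + $657.39 + $657.39 = $2,629.56

$2,629.56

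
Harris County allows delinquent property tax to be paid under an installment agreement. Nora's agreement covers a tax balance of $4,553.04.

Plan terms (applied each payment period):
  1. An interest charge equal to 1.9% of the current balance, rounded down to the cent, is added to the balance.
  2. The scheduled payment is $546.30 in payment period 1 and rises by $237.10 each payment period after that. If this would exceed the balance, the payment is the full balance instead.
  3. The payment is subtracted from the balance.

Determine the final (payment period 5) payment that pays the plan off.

Payment period 1: opening $4,553.04; interest $86.50 → $4,639.54; payment $546.30; balance $4,093.24
Payment period 2: opening $4,093.24; interest $77.77 → $4,171.01; payment $783.40; balance $3,387.61
Payment period 3: opening $3,387.61; interest $64.36 → $3,451.97; payment $1,020.50; balance $2,431.47
Payment period 4: opening $2,431.47; interest $46.19 → $2,477.66; payment $1,257.60; balance $1,220.06
Payment period 5: opening $1,220.06; interest $23.18 → $1,243.24; payment $1,243.24; balance $0.00

$1,243.24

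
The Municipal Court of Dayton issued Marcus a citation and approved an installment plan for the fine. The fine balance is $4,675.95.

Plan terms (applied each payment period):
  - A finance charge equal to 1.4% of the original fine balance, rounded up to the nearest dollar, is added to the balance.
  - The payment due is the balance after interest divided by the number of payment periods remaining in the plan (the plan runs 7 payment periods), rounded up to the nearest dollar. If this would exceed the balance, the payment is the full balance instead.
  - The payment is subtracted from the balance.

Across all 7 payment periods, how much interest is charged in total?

$462.00

Payment period 1: opening $4,675.95; interest $66.00 → $4,741.95; payment $678.00; balance $4,063.95
Payment period 2: opening $4,063.95; interest $66.00 → $4,129.95; payment $689.00; balance $3,440.95
Payment period 3: opening $3,440.95; interest $66.00 → $3,506.95; payment $702.00; balance $2,804.95
Payment period 4: opening $2,804.95; interest $66.00 → $2,870.95; payment $718.00; balance $2,152.95
Payment period 5: opening $2,152.95; interest $66.00 → $2,218.95; payment $740.00; balance $1,478.95
Payment period 6: opening $1,478.95; interest $66.00 → $1,544.95; payment $773.00; balance $771.95
Payment period 7: opening $771.95; interest $66.00 → $837.95; payment $837.95; balance $0.00
Total interest: $66.00 + $66.00 + $66.00 + $66.00 + $66.00 + $66.00 + $66.00 = $462.00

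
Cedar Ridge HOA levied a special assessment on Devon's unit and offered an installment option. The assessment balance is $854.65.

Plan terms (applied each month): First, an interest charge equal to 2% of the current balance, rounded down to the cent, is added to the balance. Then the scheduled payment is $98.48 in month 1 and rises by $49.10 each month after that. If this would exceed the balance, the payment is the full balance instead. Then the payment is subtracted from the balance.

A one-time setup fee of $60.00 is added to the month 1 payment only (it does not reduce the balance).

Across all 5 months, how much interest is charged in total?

Month 1: $854.65 +$17.09 interest = $871.74; pay $98.48 (+ $60.00 fee) → $773.26
Month 2: $773.26 +$15.46 interest = $788.72; pay $147.58 → $641.14
Month 3: $641.14 +$12.82 interest = $653.96; pay $196.68 → $457.28
Month 4: $457.28 +$9.14 interest = $466.42; pay $245.78 → $220.64
Month 5: $220.64 +$4.41 interest = $225.05; pay $225.05 → $0.00
Total interest: $17.09 + $15.46 + $12.82 + $9.14 + $4.41 = $58.92

$58.92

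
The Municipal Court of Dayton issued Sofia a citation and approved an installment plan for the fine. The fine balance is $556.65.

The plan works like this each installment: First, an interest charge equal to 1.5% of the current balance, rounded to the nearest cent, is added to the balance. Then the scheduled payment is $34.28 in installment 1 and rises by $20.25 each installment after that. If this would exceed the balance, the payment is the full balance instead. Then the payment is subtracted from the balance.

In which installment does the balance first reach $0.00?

7

Installment 1: opening $556.65; interest $8.35 → $565.00; payment $34.28; balance $530.72
Installment 2: opening $530.72; interest $7.96 → $538.68; payment $54.53; balance $484.15
Installment 3: opening $484.15; interest $7.26 → $491.41; payment $74.78; balance $416.63
Installment 4: opening $416.63; interest $6.25 → $422.88; payment $95.03; balance $327.85
Installment 5: opening $327.85; interest $4.92 → $332.77; payment $115.28; balance $217.49
Installment 6: opening $217.49; interest $3.26 → $220.75; payment $135.53; balance $85.22
Installment 7: opening $85.22; interest $1.28 → $86.50; payment $86.50; balance $0.00
Balance reaches $0.00 in installment 7.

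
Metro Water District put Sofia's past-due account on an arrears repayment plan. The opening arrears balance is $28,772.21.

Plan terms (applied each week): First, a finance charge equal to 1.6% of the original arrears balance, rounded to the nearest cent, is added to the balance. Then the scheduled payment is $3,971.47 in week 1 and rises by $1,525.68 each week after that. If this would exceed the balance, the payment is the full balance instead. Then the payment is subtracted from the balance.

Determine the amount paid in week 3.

$7,022.83

# | Opening | Interest | Payment | End bal
1 | $28,772.21 | $460.36 | $3,971.47 | $25,261.10
2 | $25,261.10 | $460.36 | $5,497.15 | $20,224.31
3 | $20,224.31 | $460.36 | $7,022.83 | $13,661.84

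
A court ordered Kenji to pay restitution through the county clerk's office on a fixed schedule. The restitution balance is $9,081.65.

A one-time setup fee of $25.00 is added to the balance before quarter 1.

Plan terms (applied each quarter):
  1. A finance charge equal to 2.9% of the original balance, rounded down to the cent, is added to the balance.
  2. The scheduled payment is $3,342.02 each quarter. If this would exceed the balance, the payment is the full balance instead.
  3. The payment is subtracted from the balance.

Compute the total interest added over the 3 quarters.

$790.08

Quarter 1: $9,106.65 +$263.36 interest = $9,370.01; pay $3,342.02 → $6,027.99
Quarter 2: $6,027.99 +$263.36 interest = $6,291.35; pay $3,342.02 → $2,949.33
Quarter 3: $2,949.33 +$263.36 interest = $3,212.69; pay $3,212.69 → $0.00
Total interest: $263.36 + $263.36 + $263.36 = $790.08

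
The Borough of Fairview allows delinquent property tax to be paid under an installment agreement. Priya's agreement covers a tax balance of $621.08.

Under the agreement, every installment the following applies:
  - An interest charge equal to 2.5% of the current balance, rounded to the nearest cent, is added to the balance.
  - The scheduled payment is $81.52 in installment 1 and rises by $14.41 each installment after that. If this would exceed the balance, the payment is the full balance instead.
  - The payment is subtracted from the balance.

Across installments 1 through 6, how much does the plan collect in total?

$681.32

Installment 1: opening $621.08; interest $15.53 → $636.61; payment $81.52; balance $555.09
Installment 2: opening $555.09; interest $13.88 → $568.97; payment $95.93; balance $473.04
Installment 3: opening $473.04; interest $11.83 → $484.87; payment $110.34; balance $374.53
Installment 4: opening $374.53; interest $9.36 → $383.89; payment $124.75; balance $259.14
Installment 5: opening $259.14; interest $6.48 → $265.62; payment $139.16; balance $126.46
Installment 6: opening $126.46; interest $3.16 → $129.62; payment $129.62; balance $0.00
Total paid: $681.32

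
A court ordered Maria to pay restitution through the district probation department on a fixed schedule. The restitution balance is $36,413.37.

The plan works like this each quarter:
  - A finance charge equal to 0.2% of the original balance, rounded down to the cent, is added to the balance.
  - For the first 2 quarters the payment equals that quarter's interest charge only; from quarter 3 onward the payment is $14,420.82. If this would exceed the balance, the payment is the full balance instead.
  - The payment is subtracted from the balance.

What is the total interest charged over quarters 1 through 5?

$364.10

Quarter 1: $36,413.37 +$72.82 interest = $36,486.19; pay $72.82 → $36,413.37
Quarter 2: $36,413.37 +$72.82 interest = $36,486.19; pay $72.82 → $36,413.37
Quarter 3: $36,413.37 +$72.82 interest = $36,486.19; pay $14,420.82 → $22,065.37
Quarter 4: $22,065.37 +$72.82 interest = $22,138.19; pay $14,420.82 → $7,717.37
Quarter 5: $7,717.37 +$72.82 interest = $7,790.19; pay $7,790.19 → $0.00
Total interest: $72.82 + $72.82 + $72.82 + $72.82 + $72.82 = $364.10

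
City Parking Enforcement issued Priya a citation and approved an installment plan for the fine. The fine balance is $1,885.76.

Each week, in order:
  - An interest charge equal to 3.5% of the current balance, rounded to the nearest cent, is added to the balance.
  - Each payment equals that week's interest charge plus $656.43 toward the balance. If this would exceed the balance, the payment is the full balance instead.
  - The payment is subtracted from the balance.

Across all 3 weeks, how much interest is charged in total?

$129.08

Week 1: $1,885.76 +$66.00 interest = $1,951.76; pay $722.43 → $1,229.33
Week 2: $1,229.33 +$43.03 interest = $1,272.36; pay $699.46 → $572.90
Week 3: $572.90 +$20.05 interest = $592.95; pay $592.95 → $0.00
Total interest: $66.00 + $43.03 + $20.05 = $129.08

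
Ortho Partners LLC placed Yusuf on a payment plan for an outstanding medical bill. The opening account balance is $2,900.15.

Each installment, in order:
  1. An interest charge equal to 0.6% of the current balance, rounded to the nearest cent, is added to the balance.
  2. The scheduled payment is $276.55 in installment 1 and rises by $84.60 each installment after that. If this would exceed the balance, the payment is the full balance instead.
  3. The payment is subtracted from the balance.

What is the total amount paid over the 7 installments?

Installment 1: opening $2,900.15; interest $17.40 → $2,917.55; payment $276.55; balance $2,641.00
Installment 2: opening $2,641.00; interest $15.85 → $2,656.85; payment $361.15; balance $2,295.70
Installment 3: opening $2,295.70; interest $13.77 → $2,309.47; payment $445.75; balance $1,863.72
Installment 4: opening $1,863.72; interest $11.18 → $1,874.90; payment $530.35; balance $1,344.55
Installment 5: opening $1,344.55; interest $8.07 → $1,352.62; payment $614.95; balance $737.67
Installment 6: opening $737.67; interest $4.43 → $742.10; payment $699.55; balance $42.55
Installment 7: opening $42.55; interest $0.26 → $42.81; payment $42.81; balance $0.00
Total paid: $2,971.11

$2,971.11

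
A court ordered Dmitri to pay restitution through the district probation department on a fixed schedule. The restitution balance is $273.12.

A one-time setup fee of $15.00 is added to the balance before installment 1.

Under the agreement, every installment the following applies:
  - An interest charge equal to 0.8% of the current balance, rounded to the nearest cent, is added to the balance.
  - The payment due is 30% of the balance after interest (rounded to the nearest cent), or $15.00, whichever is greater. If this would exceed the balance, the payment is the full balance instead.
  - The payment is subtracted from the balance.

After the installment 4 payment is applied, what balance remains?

Installment 1: $288.12 +$2.30 interest = $290.42; pay $87.13 → $203.29
Installment 2: $203.29 +$1.63 interest = $204.92; pay $61.48 → $143.44
Installment 3: $143.44 +$1.15 interest = $144.59; pay $43.38 → $101.21
Installment 4: $101.21 +$0.81 interest = $102.02; pay $30.61 → $71.41

$71.41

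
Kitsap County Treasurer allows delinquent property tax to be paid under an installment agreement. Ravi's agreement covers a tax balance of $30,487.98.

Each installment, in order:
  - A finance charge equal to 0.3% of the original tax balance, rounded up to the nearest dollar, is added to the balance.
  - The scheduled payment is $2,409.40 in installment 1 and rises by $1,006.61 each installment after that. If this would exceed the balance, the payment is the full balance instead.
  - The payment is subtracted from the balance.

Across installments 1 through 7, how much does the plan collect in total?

$31,131.98

# | Opening | Interest | Payment | End bal
1 | $30,487.98 | $92.00 | $2,409.40 | $28,170.58
2 | $28,170.58 | $92.00 | $3,416.01 | $24,846.57
3 | $24,846.57 | $92.00 | $4,422.62 | $20,515.95
4 | $20,515.95 | $92.00 | $5,429.23 | $15,178.72
5 | $15,178.72 | $92.00 | $6,435.84 | $8,834.88
6 | $8,834.88 | $92.00 | $7,442.45 | $1,484.43
7 | $1,484.43 | $92.00 | $1,576.43 | $0.00
Total paid: $31,131.98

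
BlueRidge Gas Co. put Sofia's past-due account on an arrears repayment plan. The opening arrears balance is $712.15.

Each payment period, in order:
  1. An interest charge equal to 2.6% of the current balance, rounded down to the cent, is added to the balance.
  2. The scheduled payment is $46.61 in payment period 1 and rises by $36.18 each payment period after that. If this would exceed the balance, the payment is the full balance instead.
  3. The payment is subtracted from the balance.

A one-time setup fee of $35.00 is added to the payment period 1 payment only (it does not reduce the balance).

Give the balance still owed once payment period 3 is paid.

$516.16

Payment period 1: opening $712.15; interest $18.51 → $730.66; payment $46.61 (+ $35.00 fee); balance $684.05
Payment period 2: opening $684.05; interest $17.78 → $701.83; payment $82.79; balance $619.04
Payment period 3: opening $619.04; interest $16.09 → $635.13; payment $118.97; balance $516.16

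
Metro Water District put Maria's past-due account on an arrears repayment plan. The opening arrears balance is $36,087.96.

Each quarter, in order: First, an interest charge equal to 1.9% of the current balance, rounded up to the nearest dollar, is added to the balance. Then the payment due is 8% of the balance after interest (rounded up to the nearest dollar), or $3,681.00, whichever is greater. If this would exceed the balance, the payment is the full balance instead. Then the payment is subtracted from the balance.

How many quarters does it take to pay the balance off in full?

Quarter 1: $36,087.96 +$686.00 interest = $36,773.96; pay $3,681.00 → $33,092.96
Quarter 2: $33,092.96 +$629.00 interest = $33,721.96; pay $3,681.00 → $30,040.96
Quarter 3: $30,040.96 +$571.00 interest = $30,611.96; pay $3,681.00 → $26,930.96
Quarter 4: $26,930.96 +$512.00 interest = $27,442.96; pay $3,681.00 → $23,761.96
Quarter 5: $23,761.96 +$452.00 interest = $24,213.96; pay $3,681.00 → $20,532.96
Quarter 6: $20,532.96 +$391.00 interest = $20,923.96; pay $3,681.00 → $17,242.96
Quarter 7: $17,242.96 +$328.00 interest = $17,570.96; pay $3,681.00 → $13,889.96
Quarter 8: $13,889.96 +$264.00 interest = $14,153.96; pay $3,681.00 → $10,472.96
Quarter 9: $10,472.96 +$199.00 interest = $10,671.96; pay $3,681.00 → $6,990.96
Quarter 10: $6,990.96 +$133.00 interest = $7,123.96; pay $3,681.00 → $3,442.96
Quarter 11: $3,442.96 +$66.00 interest = $3,508.96; pay $3,508.96 → $0.00
Balance reaches $0.00 in quarter 11.

11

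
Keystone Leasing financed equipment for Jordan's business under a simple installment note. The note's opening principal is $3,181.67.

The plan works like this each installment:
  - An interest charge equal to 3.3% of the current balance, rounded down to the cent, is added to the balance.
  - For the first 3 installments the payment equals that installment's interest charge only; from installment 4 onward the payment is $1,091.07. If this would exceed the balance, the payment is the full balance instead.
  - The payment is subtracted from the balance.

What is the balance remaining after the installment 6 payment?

Installment 1: $3,181.67 +$104.99 interest = $3,286.66; pay $104.99 → $3,181.67
Installment 2: $3,181.67 +$104.99 interest = $3,286.66; pay $104.99 → $3,181.67
Installment 3: $3,181.67 +$104.99 interest = $3,286.66; pay $104.99 → $3,181.67
Installment 4: $3,181.67 +$104.99 interest = $3,286.66; pay $1,091.07 → $2,195.59
Installment 5: $2,195.59 +$72.45 interest = $2,268.04; pay $1,091.07 → $1,176.97
Installment 6: $1,176.97 +$38.84 interest = $1,215.81; pay $1,091.07 → $124.74

$124.74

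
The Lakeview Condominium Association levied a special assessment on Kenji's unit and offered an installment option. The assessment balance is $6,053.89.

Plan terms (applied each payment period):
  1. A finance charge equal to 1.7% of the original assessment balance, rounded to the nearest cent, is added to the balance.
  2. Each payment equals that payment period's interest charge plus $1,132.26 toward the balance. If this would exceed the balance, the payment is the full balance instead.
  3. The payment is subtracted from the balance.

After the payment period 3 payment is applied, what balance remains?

$2,657.11

Payment period 1: opening $6,053.89; interest $102.92 → $6,156.81; payment $1,235.18; balance $4,921.63
Payment period 2: opening $4,921.63; interest $102.92 → $5,024.55; payment $1,235.18; balance $3,789.37
Payment period 3: opening $3,789.37; interest $102.92 → $3,892.29; payment $1,235.18; balance $2,657.11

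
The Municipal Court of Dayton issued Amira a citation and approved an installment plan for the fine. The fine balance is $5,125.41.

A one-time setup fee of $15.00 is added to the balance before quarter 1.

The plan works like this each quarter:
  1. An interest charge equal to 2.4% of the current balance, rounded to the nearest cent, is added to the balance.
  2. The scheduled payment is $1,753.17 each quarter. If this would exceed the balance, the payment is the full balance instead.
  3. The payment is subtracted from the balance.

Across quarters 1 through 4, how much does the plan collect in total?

Quarter 1: $5,140.41 +$123.37 interest = $5,263.78; pay $1,753.17 → $3,510.61
Quarter 2: $3,510.61 +$84.25 interest = $3,594.86; pay $1,753.17 → $1,841.69
Quarter 3: $1,841.69 +$44.20 interest = $1,885.89; pay $1,753.17 → $132.72
Quarter 4: $132.72 +$3.19 interest = $135.91; pay $135.91 → $0.00
Total paid: $5,395.42

$5,395.42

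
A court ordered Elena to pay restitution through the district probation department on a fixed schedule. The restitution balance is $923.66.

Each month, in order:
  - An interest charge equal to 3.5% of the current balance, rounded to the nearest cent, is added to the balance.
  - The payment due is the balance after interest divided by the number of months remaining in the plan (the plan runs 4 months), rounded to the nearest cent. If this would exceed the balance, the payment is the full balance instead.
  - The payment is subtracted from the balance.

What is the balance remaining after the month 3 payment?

# | Opening | Interest | Payment | End bal
1 | $923.66 | $32.33 | $239.00 | $716.99
2 | $716.99 | $25.09 | $247.36 | $494.72
3 | $494.72 | $17.32 | $256.02 | $256.02

$256.02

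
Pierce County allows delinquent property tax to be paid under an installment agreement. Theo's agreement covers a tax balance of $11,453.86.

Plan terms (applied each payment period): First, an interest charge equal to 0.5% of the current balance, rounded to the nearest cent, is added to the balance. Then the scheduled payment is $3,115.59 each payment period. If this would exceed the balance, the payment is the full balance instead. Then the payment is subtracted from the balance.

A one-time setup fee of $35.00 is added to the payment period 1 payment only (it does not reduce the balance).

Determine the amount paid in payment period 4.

$2,244.11

Payment period 1: $11,453.86 +$57.27 interest = $11,511.13; pay $3,115.59 (+ $35.00 fee) → $8,395.54
Payment period 2: $8,395.54 +$41.98 interest = $8,437.52; pay $3,115.59 → $5,321.93
Payment period 3: $5,321.93 +$26.61 interest = $5,348.54; pay $3,115.59 → $2,232.95
Payment period 4: $2,232.95 +$11.16 interest = $2,244.11; pay $2,244.11 → $0.00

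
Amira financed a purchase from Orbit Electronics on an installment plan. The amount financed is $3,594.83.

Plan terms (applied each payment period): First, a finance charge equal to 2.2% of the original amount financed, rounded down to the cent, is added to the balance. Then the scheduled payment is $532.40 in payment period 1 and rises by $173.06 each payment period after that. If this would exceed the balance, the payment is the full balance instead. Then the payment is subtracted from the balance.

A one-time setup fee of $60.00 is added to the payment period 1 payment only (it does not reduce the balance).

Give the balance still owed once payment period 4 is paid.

Payment period 1: $3,594.83 +$79.08 interest = $3,673.91; pay $532.40 (+ $60.00 fee) → $3,141.51
Payment period 2: $3,141.51 +$79.08 interest = $3,220.59; pay $705.46 → $2,515.13
Payment period 3: $2,515.13 +$79.08 interest = $2,594.21; pay $878.52 → $1,715.69
Payment period 4: $1,715.69 +$79.08 interest = $1,794.77; pay $1,051.58 → $743.19

$743.19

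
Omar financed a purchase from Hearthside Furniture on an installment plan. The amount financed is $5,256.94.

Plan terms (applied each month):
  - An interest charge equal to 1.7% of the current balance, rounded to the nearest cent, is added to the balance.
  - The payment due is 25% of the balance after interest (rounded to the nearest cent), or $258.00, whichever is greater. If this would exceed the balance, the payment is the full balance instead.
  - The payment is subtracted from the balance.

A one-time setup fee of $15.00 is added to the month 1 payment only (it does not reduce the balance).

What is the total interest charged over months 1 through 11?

$348.58

Month 1: $5,256.94 +$89.37 interest = $5,346.31; pay $1,336.58 (+ $15.00 fee) → $4,009.73
Month 2: $4,009.73 +$68.17 interest = $4,077.90; pay $1,019.48 → $3,058.42
Month 3: $3,058.42 +$51.99 interest = $3,110.41; pay $777.60 → $2,332.81
Month 4: $2,332.81 +$39.66 interest = $2,372.47; pay $593.12 → $1,779.35
Month 5: $1,779.35 +$30.25 interest = $1,809.60; pay $452.40 → $1,357.20
Month 6: $1,357.20 +$23.07 interest = $1,380.27; pay $345.07 → $1,035.20
Month 7: $1,035.20 +$17.60 interest = $1,052.80; pay $263.20 → $789.60
Month 8: $789.60 +$13.42 interest = $803.02; pay $258.00 → $545.02
Month 9: $545.02 +$9.27 interest = $554.29; pay $258.00 → $296.29
Month 10: $296.29 +$5.04 interest = $301.33; pay $258.00 → $43.33
Month 11: $43.33 +$0.74 interest = $44.07; pay $44.07 → $0.00
Total interest: $89.37 + $68.17 + $51.99 + $39.66 + $30.25 + $23.07 + $17.60 + $13.42 + $9.27 + $5.04 + $0.74 = $348.58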